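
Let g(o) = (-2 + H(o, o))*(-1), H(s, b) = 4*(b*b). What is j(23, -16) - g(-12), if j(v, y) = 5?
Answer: 579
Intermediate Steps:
H(s, b) = 4*b**2
g(o) = 2 - 4*o**2 (g(o) = (-2 + 4*o**2)*(-1) = 2 - 4*o**2)
j(23, -16) - g(-12) = 5 - (2 - 4*(-12)**2) = 5 - (2 - 4*144) = 5 - (2 - 576) = 5 - 1*(-574) = 5 + 574 = 579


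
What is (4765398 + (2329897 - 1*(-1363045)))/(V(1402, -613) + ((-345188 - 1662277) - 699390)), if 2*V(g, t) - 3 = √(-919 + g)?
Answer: -15263658155460/4884703913561 - 8458340*√483/14654111740683 ≈ -3.1248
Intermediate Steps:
V(g, t) = 3/2 + √(-919 + g)/2
(4765398 + (2329897 - 1*(-1363045)))/(V(1402, -613) + ((-345188 - 1662277) - 699390)) = (4765398 + (2329897 - 1*(-1363045)))/((3/2 + √(-919 + 1402)/2) + ((-345188 - 1662277) - 699390)) = (4765398 + (2329897 + 1363045))/((3/2 + √483/2) + (-2007465 - 699390)) = (4765398 + 3692942)/((3/2 + √483/2) - 2706855) = 8458340/(-5413707/2 + √483/2)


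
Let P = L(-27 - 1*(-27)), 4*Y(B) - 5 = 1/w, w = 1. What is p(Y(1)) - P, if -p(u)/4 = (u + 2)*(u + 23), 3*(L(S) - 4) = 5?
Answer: -1046/3 ≈ -348.67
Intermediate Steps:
L(S) = 17/3 (L(S) = 4 + (⅓)*5 = 4 + 5/3 = 17/3)
Y(B) = 3/2 (Y(B) = 5/4 + (¼)/1 = 5/4 + (¼)*1 = 5/4 + ¼ = 3/2)
P = 17/3 ≈ 5.6667
p(u) = -4*(2 + u)*(23 + u) (p(u) = -4*(u + 2)*(u + 23) = -4*(2 + u)*(23 + u))
p(Y(1)) - P = (-184 - 100*3/2 - 4*(3/2)²) - 1*17/3 = (-184 - 150 - 4*9/4) - 17/3 = (-184 - 150 - 9) - 17/3 = -343 - 17/3 = -1046/3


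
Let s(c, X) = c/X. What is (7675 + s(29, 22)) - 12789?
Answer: -112479/22 ≈ -5112.7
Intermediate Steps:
(7675 + s(29, 22)) - 12789 = (7675 + 29/22) - 12789 = 168879/22 - 12789 = -112479/22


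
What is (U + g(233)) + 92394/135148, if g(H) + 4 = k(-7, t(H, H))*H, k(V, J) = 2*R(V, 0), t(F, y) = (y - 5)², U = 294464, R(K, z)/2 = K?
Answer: 19457033461/67574 ≈ 2.8794e+5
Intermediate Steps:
R(K, z) = 2*K
t(F, y) = (-5 + y)²
k(V, J) = 4*V (k(V, J) = 2*(2*V) = 4*V)
g(H) = -4 - 28*H (g(H) = -4 + (4*(-7))*H = -4 - 28*H)
(U + g(233)) + 92394/135148 = (294464 + (-4 - 28*233)) + 92394/135148 = (294464 + (-4 - 6524)) + 92394*(1/135148) = (294464 - 6528) + 46197/67574 = 287936 + 46197/67574 = 19457033461/67574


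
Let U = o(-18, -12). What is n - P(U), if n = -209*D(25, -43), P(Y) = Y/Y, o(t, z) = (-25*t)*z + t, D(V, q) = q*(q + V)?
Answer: -161767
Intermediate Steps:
D(V, q) = q*(V + q)
o(t, z) = t - 25*t*z (o(t, z) = -25*t*z + t = t - 25*t*z)
U = -5418 (U = -18*(1 - 25*(-12)) = -18*(1 + 300) = -18*301 = -5418)
P(Y) = 1
n = -161766 (n = -(-8987)*(25 - 43) = -(-8987)*(-18) = -209*774 = -161766)
n - P(U) = -161766 - 1*1 = -161766 - 1 = -161767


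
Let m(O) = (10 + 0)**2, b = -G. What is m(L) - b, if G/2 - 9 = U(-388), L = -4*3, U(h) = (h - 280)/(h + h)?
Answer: 11613/97 ≈ 119.72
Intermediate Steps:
U(h) = (-280 + h)/(2*h) (U(h) = (-280 + h)/((2*h)) = (-280 + h)*(1/(2*h)) = (-280 + h)/(2*h))
L = -12
G = 1913/97 (G = 18 + 2*((1/2)*(-280 - 388)/(-388)) = 18 + 2*((1/2)*(-1/388)*(-668)) = 18 + 2*(167/194) = 18 + 167/97 = 1913/97 ≈ 19.722)
b = -1913/97 (b = -1*1913/97 = -1913/97 ≈ -19.722)
m(O) = 100 (m(O) = 10**2 = 100)
m(L) - b = 100 - 1*(-1913/97) = 100 + 1913/97 = 11613/97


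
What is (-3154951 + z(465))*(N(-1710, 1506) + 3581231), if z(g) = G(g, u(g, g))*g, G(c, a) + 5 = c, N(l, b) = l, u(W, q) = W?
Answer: -10527553816571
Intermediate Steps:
G(c, a) = -5 + c
z(g) = g*(-5 + g) (z(g) = (-5 + g)*g = g*(-5 + g))
(-3154951 + z(465))*(N(-1710, 1506) + 3581231) = (-3154951 + 465*(-5 + 465))*(-1710 + 3581231) = (-3154951 + 465*460)*3579521 = (-3154951 + 213900)*3579521 = -2941051*3579521 = -10527553816571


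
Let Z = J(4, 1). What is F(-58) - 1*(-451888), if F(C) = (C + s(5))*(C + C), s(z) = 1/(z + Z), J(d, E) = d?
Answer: 4127428/9 ≈ 4.5860e+5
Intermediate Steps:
Z = 4
s(z) = 1/(4 + z) (s(z) = 1/(z + 4) = 1/(4 + z))
F(C) = 2*C*(⅑ + C) (F(C) = (C + 1/(4 + 5))*(C + C) = (C + 1/9)*(2*C) = (C + ⅑)*(2*C) = (⅑ + C)*(2*C) = 2*C*(⅑ + C))
F(-58) - 1*(-451888) = (2/9)*(-58)*(1 + 9*(-58)) - 1*(-451888) = (2/9)*(-58)*(1 - 522) + 451888 = (2/9)*(-58)*(-521) + 451888 = 60436/9 + 451888 = 4127428/9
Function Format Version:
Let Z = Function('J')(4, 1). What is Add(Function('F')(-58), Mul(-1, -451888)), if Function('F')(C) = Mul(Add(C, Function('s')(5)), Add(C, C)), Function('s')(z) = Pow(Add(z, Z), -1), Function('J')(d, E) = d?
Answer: Rational(4127428, 9) ≈ 4.5860e+5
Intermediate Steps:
Z = 4
Function('s')(z) = Pow(Add(4, z), -1) (Function('s')(z) = Pow(Add(z, 4), -1) = Pow(Add(4, z), -1))
Function('F')(C) = Mul(2, C, Add(Rational(1, 9), C)) (Function('F')(C) = Mul(Add(C, Pow(Add(4, 5), -1)), Add(C, C)) = Mul(Add(C, Pow(9, -1)), Mul(2, C)) = Mul(Add(C, Rational(1, 9)), Mul(2, C)) = Mul(Add(Rational(1, 9), C), Mul(2, C)) = Mul(2, C, Add(Rational(1, 9), C)))
Add(Function('F')(-58), Mul(-1, -451888)) = Add(Mul(Rational(2, 9), -58, Add(1, Mul(9, -58))), Mul(-1, -451888)) = Add(Mul(Rational(2, 9), -58, Add(1, -522)), 451888) = Add(Mul(Rational(2, 9), -58, -521), 451888) = Add(Rational(60436, 9), 451888) = Rational(4127428, 9)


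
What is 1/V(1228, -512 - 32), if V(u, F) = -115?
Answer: -1/115 ≈ -0.0086956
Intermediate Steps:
1/V(1228, -512 - 32) = 1/(-115) = -1/115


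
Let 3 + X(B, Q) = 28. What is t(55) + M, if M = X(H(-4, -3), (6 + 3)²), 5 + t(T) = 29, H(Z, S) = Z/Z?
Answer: 49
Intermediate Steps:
H(Z, S) = 1
t(T) = 24 (t(T) = -5 + 29 = 24)
X(B, Q) = 25 (X(B, Q) = -3 + 28 = 25)
M = 25
t(55) + M = 24 + 25 = 49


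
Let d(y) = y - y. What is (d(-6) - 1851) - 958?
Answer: -2809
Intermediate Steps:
d(y) = 0
(d(-6) - 1851) - 958 = (0 - 1851) - 958 = -1851 - 958 = -2809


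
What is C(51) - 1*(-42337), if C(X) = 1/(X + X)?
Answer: 4318375/102 ≈ 42337.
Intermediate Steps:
C(X) = 1/(2*X)
C(51) - 1*(-42337) = (1/2)/51 - 1*(-42337) = (1/2)*(1/51) + 42337 = 1/102 + 42337 = 4318375/102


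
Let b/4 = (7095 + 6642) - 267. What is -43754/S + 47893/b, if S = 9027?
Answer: -641711803/162124920 ≈ -3.9581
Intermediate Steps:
b = 53880 (b = 4*((7095 + 6642) - 267) = 4*(13737 - 267) = 4*13470 = 53880)
-43754/S + 47893/b = -43754/9027 + 47893/53880 = -641711803/162124920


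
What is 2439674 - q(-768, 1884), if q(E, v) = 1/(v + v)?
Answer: 9192691631/3768 ≈ 2.4397e+6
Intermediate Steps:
q(E, v) = 1/(2*v)
2439674 - q(-768, 1884) = 2439674 - 1/(2*1884) = 2439674 - 1*1/3768 = 2439674 - 1/3768 = 9192691631/3768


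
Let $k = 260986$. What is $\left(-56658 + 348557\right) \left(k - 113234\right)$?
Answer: $43128661048$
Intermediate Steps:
$\left(-56658 + 348557\right) \left(k - 113234\right) = \left(-56658 + 348557\right) \left(260986 - 113234\right) = 291899 \cdot 147752 = 43128661048$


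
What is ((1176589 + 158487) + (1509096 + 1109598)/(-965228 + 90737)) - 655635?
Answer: 198054140279/291497 ≈ 6.7944e+5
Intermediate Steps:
((1176589 + 158487) + (1509096 + 1109598)/(-965228 + 90737)) - 655635 = (1335076 + 2618694/(-874491)) - 655635 = (1335076 + 2618694*(-1/874491)) - 655635 = (1335076 - 872898/291497) - 655635 = 389169775874/291497 - 655635 = 198054140279/291497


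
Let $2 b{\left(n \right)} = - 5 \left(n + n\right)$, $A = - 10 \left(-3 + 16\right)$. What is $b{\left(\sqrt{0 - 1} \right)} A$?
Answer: $650 i \approx 650.0 i$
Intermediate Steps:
$A = -130$ ($A = \left(-10\right) 13 = -130$)
$b{\left(n \right)} = - 5 n$ ($b{\left(n \right)} = \frac{\left(-5\right) \left(n + n\right)}{2} = \frac{\left(-5\right) 2 n}{2} = \frac{\left(-10\right) n}{2} = - 5 n$)
$b{\left(\sqrt{0 - 1} \right)} A = - 5 \sqrt{0 - 1} \left(-130\right) = - 5 \sqrt{-1} \left(-130\right) = - 5 i \left(-130\right) = 650 i$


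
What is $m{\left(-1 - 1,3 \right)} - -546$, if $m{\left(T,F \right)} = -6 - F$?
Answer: $537$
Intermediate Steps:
$m{\left(-1 - 1,3 \right)} - -546 = \left(-6 - 3\right) - -546 = \left(-6 - 3\right) + 546 = -9 + 546 = 537$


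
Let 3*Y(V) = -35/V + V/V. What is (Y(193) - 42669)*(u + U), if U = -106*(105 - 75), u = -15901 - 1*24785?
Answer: 361239332046/193 ≈ 1.8717e+9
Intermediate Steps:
Y(V) = 1/3 - 35/(3*V) (Y(V) = (-35/V + V/V)/3 = (-35/V + 1)/3 = (1 - 35/V)/3 = 1/3 - 35/(3*V))
u = -40686 (u = -15901 - 24785 = -40686)
U = -3180 (U = -106*30 = -3180)
(Y(193) - 42669)*(u + U) = ((1/3)*(-35 + 193)/193 - 42669)*(-40686 - 3180) = ((1/3)*(1/193)*158 - 42669)*(-43866) = (158/579 - 42669)*(-43866) = -24705193/579*(-43866) = 361239332046/193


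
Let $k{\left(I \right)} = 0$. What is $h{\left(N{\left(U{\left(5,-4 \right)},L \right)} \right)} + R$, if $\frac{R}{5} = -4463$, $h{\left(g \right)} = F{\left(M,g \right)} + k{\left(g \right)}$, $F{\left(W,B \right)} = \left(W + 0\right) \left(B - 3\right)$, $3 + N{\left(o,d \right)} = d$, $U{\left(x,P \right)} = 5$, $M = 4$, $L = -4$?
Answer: $-22355$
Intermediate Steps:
$N{\left(o,d \right)} = -3 + d$
$F{\left(W,B \right)} = W \left(-3 + B\right)$
$h{\left(g \right)} = -12 + 4 g$ ($h{\left(g \right)} = 4 \left(-3 + g\right) + 0 = \left(-12 + 4 g\right) + 0 = -12 + 4 g$)
$R = -22315$ ($R = 5 \left(-4463\right) = -22315$)
$h{\left(N{\left(U{\left(5,-4 \right)},L \right)} \right)} + R = \left(-12 + 4 \left(-3 - 4\right)\right) - 22315 = \left(-12 + 4 \left(-7\right)\right) - 22315 = \left(-12 - 28\right) - 22315 = -40 - 22315 = -22355$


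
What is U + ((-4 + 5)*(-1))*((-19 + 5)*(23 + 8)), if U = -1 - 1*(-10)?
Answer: 443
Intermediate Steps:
U = 9 (U = -1 + 10 = 9)
U + ((-4 + 5)*(-1))*((-19 + 5)*(23 + 8)) = 9 + ((-4 + 5)*(-1))*((-19 + 5)*(23 + 8)) = 9 + (1*(-1))*(-14*31) = 9 - 1*(-434) = 9 + 434 = 443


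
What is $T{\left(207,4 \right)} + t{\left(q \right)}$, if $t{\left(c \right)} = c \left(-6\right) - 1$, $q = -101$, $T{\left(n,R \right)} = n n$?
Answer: $43454$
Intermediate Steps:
$T{\left(n,R \right)} = n^{2}$
$t{\left(c \right)} = -1 - 6 c$ ($t{\left(c \right)} = - 6 c - 1 = -1 - 6 c$)
$T{\left(207,4 \right)} + t{\left(q \right)} = 207^{2} - -605 = 42849 + \left(-1 + 606\right) = 42849 + 605 = 43454$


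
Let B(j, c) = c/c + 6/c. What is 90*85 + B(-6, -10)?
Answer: 38252/5 ≈ 7650.4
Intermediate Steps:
B(j, c) = 1 + 6/c
90*85 + B(-6, -10) = 90*85 + (6 - 10)/(-10) = 7650 - ⅒*(-4) = 7650 + ⅖ = 38252/5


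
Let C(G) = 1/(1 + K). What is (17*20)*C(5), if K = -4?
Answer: -340/3 ≈ -113.33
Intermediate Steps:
C(G) = -1/3 (C(G) = 1/(1 - 4) = 1/(-3) = -1/3)
(17*20)*C(5) = (17*20)*(-1/3) = 340*(-1/3) = -340/3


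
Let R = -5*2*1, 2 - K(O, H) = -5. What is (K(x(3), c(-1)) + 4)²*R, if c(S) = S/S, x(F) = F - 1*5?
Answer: -1210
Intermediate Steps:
x(F) = -5 + F (x(F) = F - 5 = -5 + F)
c(S) = 1
K(O, H) = 7 (K(O, H) = 2 - 1*(-5) = 2 + 5 = 7)
R = -10 (R = -10*1 = -10)
(K(x(3), c(-1)) + 4)²*R = (7 + 4)²*(-10) = 11²*(-10) = 121*(-10) = -1210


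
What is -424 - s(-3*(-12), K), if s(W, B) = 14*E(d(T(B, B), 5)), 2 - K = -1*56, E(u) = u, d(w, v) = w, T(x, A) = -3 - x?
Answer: 430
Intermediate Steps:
K = 58 (K = 2 - (-1)*56 = 2 - 1*(-56) = 2 + 56 = 58)
s(W, B) = -42 - 14*B (s(W, B) = 14*(-3 - B) = -42 - 14*B)
-424 - s(-3*(-12), K) = -424 - (-42 - 14*58) = -424 - (-42 - 812) = -424 - 1*(-854) = -424 + 854 = 430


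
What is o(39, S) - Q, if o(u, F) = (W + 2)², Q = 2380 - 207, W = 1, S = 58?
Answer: -2164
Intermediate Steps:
Q = 2173
o(u, F) = 9 (o(u, F) = (1 + 2)² = 3² = 9)
o(39, S) - Q = 9 - 1*2173 = 9 - 2173 = -2164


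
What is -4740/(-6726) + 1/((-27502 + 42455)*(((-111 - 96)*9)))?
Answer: 1158282931/1643588901 ≈ 0.70473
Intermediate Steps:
-4740/(-6726) + 1/((-27502 + 42455)*(((-111 - 96)*9))) = -4740*(-1/6726) + 1/(14953*((-207*9))) = 790/1121 + (1/14953)/(-1863) = 790/1121 + (1/14953)*(-1/1863) = 790/1121 - 1/27857439 = 1158282931/1643588901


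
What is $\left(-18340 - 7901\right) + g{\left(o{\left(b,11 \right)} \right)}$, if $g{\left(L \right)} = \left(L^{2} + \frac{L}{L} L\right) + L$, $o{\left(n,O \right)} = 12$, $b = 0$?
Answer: $-26073$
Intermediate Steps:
$g{\left(L \right)} = L^{2} + 2 L$ ($g{\left(L \right)} = \left(L^{2} + 1 L\right) + L = \left(L^{2} + L\right) + L = \left(L + L^{2}\right) + L = L^{2} + 2 L$)
$\left(-18340 - 7901\right) + g{\left(o{\left(b,11 \right)} \right)} = \left(-18340 - 7901\right) + 12 \left(2 + 12\right) = -26241 + 12 \cdot 14 = -26241 + 168 = -26073$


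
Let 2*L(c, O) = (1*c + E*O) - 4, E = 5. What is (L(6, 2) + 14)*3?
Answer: 60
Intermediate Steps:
L(c, O) = -2 + c/2 + 5*O/2 (L(c, O) = ((1*c + 5*O) - 4)/2 = ((c + 5*O) - 4)/2 = (-4 + c + 5*O)/2 = -2 + c/2 + 5*O/2)
(L(6, 2) + 14)*3 = ((-2 + (½)*6 + (5/2)*2) + 14)*3 = ((-2 + 3 + 5) + 14)*3 = (6 + 14)*3 = 20*3 = 60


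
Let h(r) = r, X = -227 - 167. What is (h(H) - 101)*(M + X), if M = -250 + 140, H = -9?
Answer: 55440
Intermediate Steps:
X = -394
M = -110
(h(H) - 101)*(M + X) = (-9 - 101)*(-110 - 394) = -110*(-504) = 55440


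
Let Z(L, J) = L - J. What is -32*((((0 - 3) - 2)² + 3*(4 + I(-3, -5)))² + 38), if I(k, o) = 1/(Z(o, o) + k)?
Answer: -42688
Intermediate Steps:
I(k, o) = 1/k (I(k, o) = 1/((o - o) + k) = 1/(0 + k) = 1/k)
-32*((((0 - 3) - 2)² + 3*(4 + I(-3, -5)))² + 38) = -32*((((0 - 3) - 2)² + 3*(4 + 1/(-3)))² + 38) = -32*(((-3 - 2)² + 3*(4 - ⅓))² + 38) = -32*(((-5)² + 3*(11/3))² + 38) = -32*((25 + 11)² + 38) = -32*(36² + 38) = -32*(1296 + 38) = -32*1334 = -42688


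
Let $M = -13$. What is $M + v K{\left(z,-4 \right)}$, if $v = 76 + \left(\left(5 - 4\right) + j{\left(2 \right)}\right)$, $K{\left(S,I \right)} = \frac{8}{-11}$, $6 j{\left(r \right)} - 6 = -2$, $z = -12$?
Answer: $- \frac{2293}{33} \approx -69.485$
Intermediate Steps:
$j{\left(r \right)} = \frac{2}{3}$ ($j{\left(r \right)} = 1 + \frac{1}{6} \left(-2\right) = 1 - \frac{1}{3} = \frac{2}{3}$)
$K{\left(S,I \right)} = - \frac{8}{11}$ ($K{\left(S,I \right)} = 8 \left(- \frac{1}{11}\right) = - \frac{8}{11}$)
$v = \frac{233}{3}$ ($v = 76 + \left(\left(5 - 4\right) + \frac{2}{3}\right) = 76 + \left(1 + \frac{2}{3}\right) = 76 + \frac{5}{3} = \frac{233}{3} \approx 77.667$)
$M + v K{\left(z,-4 \right)} = -13 + \frac{233}{3} \left(- \frac{8}{11}\right) = -13 - \frac{1864}{33} = - \frac{2293}{33}$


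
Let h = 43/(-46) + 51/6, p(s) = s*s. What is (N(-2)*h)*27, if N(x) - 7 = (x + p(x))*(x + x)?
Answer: -4698/23 ≈ -204.26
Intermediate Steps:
p(s) = s²
h = 174/23 (h = 43*(-1/46) + 51*(⅙) = -43/46 + 17/2 = 174/23 ≈ 7.5652)
N(x) = 7 + 2*x*(x + x²) (N(x) = 7 + (x + x²)*(x + x) = 7 + (x + x²)*(2*x) = 7 + 2*x*(x + x²))
(N(-2)*h)*27 = ((7 + 2*(-2)² + 2*(-2)³)*(174/23))*27 = ((7 + 2*4 + 2*(-8))*(174/23))*27 = ((7 + 8 - 16)*(174/23))*27 = -1*174/23*27 = -174/23*27 = -4698/23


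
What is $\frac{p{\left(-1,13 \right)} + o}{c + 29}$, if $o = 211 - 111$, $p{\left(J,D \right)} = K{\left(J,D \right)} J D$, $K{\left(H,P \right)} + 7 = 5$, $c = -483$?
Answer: $- \frac{63}{227} \approx -0.27753$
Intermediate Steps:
$K{\left(H,P \right)} = -2$ ($K{\left(H,P \right)} = -7 + 5 = -2$)
$p{\left(J,D \right)} = - 2 D J$ ($p{\left(J,D \right)} = - 2 J D = - 2 D J$)
$o = 100$
$\frac{p{\left(-1,13 \right)} + o}{c + 29} = \frac{\left(-2\right) 13 \left(-1\right) + 100}{-483 + 29} = \frac{26 + 100}{-454} = 126 \left(- \frac{1}{454}\right) = - \frac{63}{227}$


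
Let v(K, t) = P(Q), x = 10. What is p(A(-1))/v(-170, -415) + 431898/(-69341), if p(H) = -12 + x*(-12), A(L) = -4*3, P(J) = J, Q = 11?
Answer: -1263990/69341 ≈ -18.229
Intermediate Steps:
v(K, t) = 11
A(L) = -12
p(H) = -132 (p(H) = -12 + 10*(-12) = -12 - 120 = -132)
p(A(-1))/v(-170, -415) + 431898/(-69341) = -132/11 + 431898/(-69341) = -132*1/11 + 431898*(-1/69341) = -12 - 431898/69341 = -1263990/69341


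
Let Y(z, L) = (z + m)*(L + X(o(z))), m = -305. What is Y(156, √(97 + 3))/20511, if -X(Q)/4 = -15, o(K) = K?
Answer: -10430/20511 ≈ -0.50851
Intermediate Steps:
X(Q) = 60 (X(Q) = -4*(-15) = 60)
Y(z, L) = (-305 + z)*(60 + L) (Y(z, L) = (z - 305)*(L + 60) = (-305 + z)*(60 + L))
Y(156, √(97 + 3))/20511 = (-18300 - 305*√(97 + 3) + 60*156 + √(97 + 3)*156)/20511 = (-18300 - 305*√100 + 9360 + √100*156)*(1/20511) = (-18300 - 305*10 + 9360 + 10*156)*(1/20511) = (-18300 - 3050 + 9360 + 1560)*(1/20511) = -10430*1/20511 = -10430/20511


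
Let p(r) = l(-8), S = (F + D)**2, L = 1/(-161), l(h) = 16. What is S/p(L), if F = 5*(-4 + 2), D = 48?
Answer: 361/4 ≈ 90.250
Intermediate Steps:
F = -10 (F = 5*(-2) = -10)
L = -1/161 ≈ -0.0062112
S = 1444 (S = (-10 + 48)**2 = 38**2 = 1444)
p(r) = 16
S/p(L) = 1444/16 = 1444*(1/16) = 361/4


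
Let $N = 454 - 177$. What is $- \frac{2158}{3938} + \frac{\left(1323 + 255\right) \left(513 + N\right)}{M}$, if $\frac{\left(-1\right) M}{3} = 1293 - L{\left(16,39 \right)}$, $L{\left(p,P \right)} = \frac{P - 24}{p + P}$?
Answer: $- \frac{5706028}{17721} \approx -321.99$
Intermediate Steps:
$N = 277$ ($N = 454 - 177 = 277$)
$L{\left(p,P \right)} = \frac{-24 + P}{P + p}$
$M = - \frac{42660}{11}$ ($M = - 3 \left(1293 - \frac{-24 + 39}{39 + 16}\right) = - 3 \left(1293 - \frac{1}{55} \cdot 15\right) = - 3 \left(1293 - \frac{3}{11}\right) = \left(-3\right) \frac{14220}{11} = - \frac{42660}{11} \approx -3878.2$)
$- \frac{2158}{3938} + \frac{\left(1323 + 255\right) \left(513 + N\right)}{M} = - \frac{2158}{3938} + \frac{\left(1323 + 255\right) \left(513 + 277\right)}{- \frac{42660}{11}} = \left(-2158\right) \frac{1}{3938} + 1578 \cdot 790 \left(- \frac{11}{42660}\right) = - \frac{1079}{1969} + 1246620 \left(- \frac{11}{42660}\right) = - \frac{1079}{1969} - \frac{2893}{9} = - \frac{5706028}{17721}$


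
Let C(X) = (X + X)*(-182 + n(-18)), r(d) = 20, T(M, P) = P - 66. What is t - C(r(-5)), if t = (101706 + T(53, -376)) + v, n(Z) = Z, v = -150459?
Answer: -41195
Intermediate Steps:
T(M, P) = -66 + P
C(X) = -400*X (C(X) = (X + X)*(-182 - 18) = (2*X)*(-200) = -400*X)
t = -49195 (t = (101706 + (-66 - 376)) - 150459 = (101706 - 442) - 150459 = 101264 - 150459 = -49195)
t - C(r(-5)) = -49195 - (-400)*20 = -49195 - 1*(-8000) = -49195 + 8000 = -41195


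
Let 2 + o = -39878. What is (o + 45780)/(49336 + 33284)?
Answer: 295/4131 ≈ 0.071411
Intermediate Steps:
o = -39880 (o = -2 - 39878 = -39880)
(o + 45780)/(49336 + 33284) = (-39880 + 45780)/(49336 + 33284) = 5900/82620 = 5900*(1/82620) = 295/4131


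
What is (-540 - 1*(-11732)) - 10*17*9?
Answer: 9662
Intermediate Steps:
(-540 - 1*(-11732)) - 10*17*9 = (-540 + 11732) - 170*9 = 11192 - 1*1530 = 11192 - 1530 = 9662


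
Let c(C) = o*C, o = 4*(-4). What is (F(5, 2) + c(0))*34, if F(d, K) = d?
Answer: 170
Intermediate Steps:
o = -16
c(C) = -16*C
(F(5, 2) + c(0))*34 = (5 - 16*0)*34 = (5 + 0)*34 = 5*34 = 170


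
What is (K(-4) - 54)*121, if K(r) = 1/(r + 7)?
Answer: -19481/3 ≈ -6493.7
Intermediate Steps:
K(r) = 1/(7 + r)
(K(-4) - 54)*121 = (1/(7 - 4) - 54)*121 = (1/3 - 54)*121 = (⅓ - 54)*121 = -161/3*121 = -19481/3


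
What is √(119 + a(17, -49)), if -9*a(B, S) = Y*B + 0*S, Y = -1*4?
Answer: √1139/3 ≈ 11.250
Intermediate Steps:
Y = -4
a(B, S) = 4*B/9 (a(B, S) = -(-4*B + 0*S)/9 = -(-4*B + 0)/9 = -(-4)*B/9 = 4*B/9)
√(119 + a(17, -49)) = √(119 + (4/9)*17) = √(119 + 68/9) = √(1139/9) = √1139/3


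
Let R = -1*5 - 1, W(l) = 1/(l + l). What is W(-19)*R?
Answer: 3/19 ≈ 0.15789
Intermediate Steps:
W(l) = 1/(2*l)
R = -6 (R = -5 - 1 = -6)
W(-19)*R = ((½)/(-19))*(-6) = ((½)*(-1/19))*(-6) = -1/38*(-6) = 3/19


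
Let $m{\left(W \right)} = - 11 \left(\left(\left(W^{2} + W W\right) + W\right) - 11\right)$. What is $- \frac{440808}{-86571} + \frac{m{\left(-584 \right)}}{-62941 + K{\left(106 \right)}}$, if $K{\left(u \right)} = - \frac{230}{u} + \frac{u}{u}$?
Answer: $\frac{11955759473387}{96265076295} \approx 124.2$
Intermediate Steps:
$K{\left(u \right)} = 1 - \frac{230}{u}$ ($K{\left(u \right)} = - \frac{230}{u} + 1 = 1 - \frac{230}{u}$)
$m{\left(W \right)} = 121 - 22 W^{2} - 11 W$ ($m{\left(W \right)} = - 11 \left(\left(\left(W^{2} + W^{2}\right) + W\right) - 11\right) = - 11 \left(\left(2 W^{2} + W\right) - 11\right) = - 11 \left(\left(W + 2 W^{2}\right) - 11\right) = - 11 \left(-11 + W + 2 W^{2}\right) = 121 - 22 W^{2} - 11 W$)
$- \frac{440808}{-86571} + \frac{m{\left(-584 \right)}}{-62941 + K{\left(106 \right)}} = - \frac{440808}{-86571} + \frac{121 - 22 \left(-584\right)^{2} - -6424}{-62941 + \frac{-230 + 106}{106}} = \left(-440808\right) \left(- \frac{1}{86571}\right) + \frac{121 - 7503232 + 6424}{-62941 + \frac{1}{106} \left(-124\right)} = \frac{146936}{28857} + \frac{121 - 7503232 + 6424}{-62941 - \frac{62}{53}} = \frac{146936}{28857} - \frac{7496687}{- \frac{3335935}{53}} = \frac{146936}{28857} - - \frac{397324411}{3335935} = \frac{146936}{28857} + \frac{397324411}{3335935} = \frac{11955759473387}{96265076295}$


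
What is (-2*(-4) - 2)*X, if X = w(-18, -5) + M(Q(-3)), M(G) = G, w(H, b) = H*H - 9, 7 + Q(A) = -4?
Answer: 1824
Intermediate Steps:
Q(A) = -11 (Q(A) = -7 - 4 = -11)
w(H, b) = -9 + H**2 (w(H, b) = H**2 - 9 = -9 + H**2)
X = 304 (X = (-9 + (-18)**2) - 11 = (-9 + 324) - 11 = 315 - 11 = 304)
(-2*(-4) - 2)*X = (-2*(-4) - 2)*304 = (8 - 2)*304 = 6*304 = 1824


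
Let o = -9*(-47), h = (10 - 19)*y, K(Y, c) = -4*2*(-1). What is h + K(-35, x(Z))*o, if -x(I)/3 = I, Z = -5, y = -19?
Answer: 3555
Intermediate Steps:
x(I) = -3*I
K(Y, c) = 8 (K(Y, c) = -8*(-1) = 8)
h = 171 (h = (10 - 19)*(-19) = -9*(-19) = 171)
o = 423
h + K(-35, x(Z))*o = 171 + 8*423 = 171 + 3384 = 3555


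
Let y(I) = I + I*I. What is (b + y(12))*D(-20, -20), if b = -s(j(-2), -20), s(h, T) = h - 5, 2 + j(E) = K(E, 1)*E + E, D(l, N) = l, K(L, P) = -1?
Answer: -3260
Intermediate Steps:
j(E) = -2 (j(E) = -2 + (-E + E) = -2 + 0 = -2)
y(I) = I + I**2
s(h, T) = -5 + h
b = 7 (b = -(-5 - 2) = -1*(-7) = 7)
(b + y(12))*D(-20, -20) = (7 + 12*(1 + 12))*(-20) = (7 + 12*13)*(-20) = (7 + 156)*(-20) = 163*(-20) = -3260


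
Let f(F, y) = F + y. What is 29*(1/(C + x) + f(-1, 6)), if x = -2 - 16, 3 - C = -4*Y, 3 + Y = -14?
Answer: 12006/83 ≈ 144.65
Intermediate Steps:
Y = -17 (Y = -3 - 14 = -17)
C = -65 (C = 3 - (-4)*(-17) = 3 - 1*68 = 3 - 68 = -65)
x = -18
29*(1/(C + x) + f(-1, 6)) = 29*(1/(-65 - 18) + (-1 + 6)) = 29*(1/(-83) + 5) = 29*(-1/83 + 5) = 29*(414/83) = 12006/83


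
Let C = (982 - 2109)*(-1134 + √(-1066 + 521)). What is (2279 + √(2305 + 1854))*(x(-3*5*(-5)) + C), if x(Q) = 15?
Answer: (2279 + √4159)*(1278033 - 1127*I*√545) ≈ 2.9951e+9 - 6.1657e+7*I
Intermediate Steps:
C = 1278018 - 1127*I*√545 (C = -1127*(-1134 + √(-545)) = -1127*(-1134 + I*√545) = 1278018 - 1127*I*√545 ≈ 1.278e+6 - 26310.0*I)
(2279 + √(2305 + 1854))*(x(-3*5*(-5)) + C) = (2279 + √(2305 + 1854))*(15 + (1278018 - 1127*I*√545)) = (2279 + √4159)*(1278033 - 1127*I*√545)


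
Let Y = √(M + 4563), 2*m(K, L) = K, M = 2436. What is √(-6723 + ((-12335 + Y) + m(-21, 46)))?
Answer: √(-76274 + 4*√6999)/2 ≈ 137.79*I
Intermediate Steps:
m(K, L) = K/2
Y = √6999 (Y = √(2436 + 4563) = √6999 ≈ 83.660)
√(-6723 + ((-12335 + Y) + m(-21, 46))) = √(-6723 + ((-12335 + √6999) + (½)*(-21))) = √(-6723 + ((-12335 + √6999) - 21/2)) = √(-6723 + (-24691/2 + √6999)) = √(-38137/2 + √6999)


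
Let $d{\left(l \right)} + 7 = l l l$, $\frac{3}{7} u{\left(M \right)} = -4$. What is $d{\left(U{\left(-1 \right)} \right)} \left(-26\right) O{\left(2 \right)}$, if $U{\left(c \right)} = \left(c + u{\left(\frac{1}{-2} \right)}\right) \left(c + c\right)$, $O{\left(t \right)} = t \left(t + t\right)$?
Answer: $- \frac{49532912}{27} \approx -1.8346 \cdot 10^{6}$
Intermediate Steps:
$u{\left(M \right)} = - \frac{28}{3}$ ($u{\left(M \right)} = \frac{7}{3} \left(-4\right) = - \frac{28}{3}$)
$O{\left(t \right)} = 2 t^{2}$ ($O{\left(t \right)} = t 2 t = 2 t^{2}$)
$U{\left(c \right)} = 2 c \left(- \frac{28}{3} + c\right)$ ($U{\left(c \right)} = \left(c - \frac{28}{3}\right) \left(c + c\right) = \left(- \frac{28}{3} + c\right) 2 c = 2 c \left(- \frac{28}{3} + c\right)$)
$d{\left(l \right)} = -7 + l^{3}$ ($d{\left(l \right)} = -7 + l l l = -7 + l^{2} l = -7 + l^{3}$)
$d{\left(U{\left(-1 \right)} \right)} \left(-26\right) O{\left(2 \right)} = \left(-7 + \left(\frac{2}{3} \left(-1\right) \left(-28 + 3 \left(-1\right)\right)\right)^{3}\right) \left(-26\right) 2 \cdot 2^{2} = \left(-7 + \left(\frac{2}{3} \left(-1\right) \left(-28 - 3\right)\right)^{3}\right) \left(-26\right) 2 \cdot 4 = \left(-7 + \left(\frac{2}{3} \left(-1\right) \left(-31\right)\right)^{3}\right) \left(-26\right) 8 = \left(-7 + \left(\frac{62}{3}\right)^{3}\right) \left(-26\right) 8 = \left(-7 + \frac{238328}{27}\right) \left(-26\right) 8 = \frac{238139}{27} \left(-26\right) 8 = \left(- \frac{6191614}{27}\right) 8 = - \frac{49532912}{27}$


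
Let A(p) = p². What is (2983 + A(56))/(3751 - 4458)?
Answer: -6119/707 ≈ -8.6549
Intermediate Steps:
(2983 + A(56))/(3751 - 4458) = (2983 + 56²)/(3751 - 4458) = (2983 + 3136)/(-707) = 6119*(-1/707) = -6119/707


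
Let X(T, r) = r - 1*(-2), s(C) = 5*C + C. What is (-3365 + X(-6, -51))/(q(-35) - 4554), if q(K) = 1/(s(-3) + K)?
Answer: 180942/241363 ≈ 0.74967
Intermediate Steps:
s(C) = 6*C
X(T, r) = 2 + r (X(T, r) = r + 2 = 2 + r)
q(K) = 1/(-18 + K) (q(K) = 1/(6*(-3) + K) = 1/(-18 + K))
(-3365 + X(-6, -51))/(q(-35) - 4554) = (-3365 + (2 - 51))/(1/(-18 - 35) - 4554) = (-3365 - 49)/(1/(-53) - 4554) = -3414/(-1/53 - 4554) = -3414/(-241363/53) = -3414*(-53/241363) = 180942/241363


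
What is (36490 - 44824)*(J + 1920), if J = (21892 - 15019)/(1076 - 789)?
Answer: -4649646942/287 ≈ -1.6201e+7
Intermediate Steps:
J = 6873/287 ≈ 23.948
(36490 - 44824)*(J + 1920) = (36490 - 44824)*(6873/287 + 1920) = -8334*557913/287 = -4649646942/287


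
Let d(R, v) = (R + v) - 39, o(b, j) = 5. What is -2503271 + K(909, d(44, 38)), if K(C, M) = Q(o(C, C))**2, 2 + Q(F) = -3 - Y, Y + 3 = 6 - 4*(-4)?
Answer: -2502695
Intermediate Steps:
Y = 19 (Y = -3 + (6 - 4*(-4)) = -3 + (6 + 16) = -3 + 22 = 19)
Q(F) = -24 (Q(F) = -2 + (-3 - 1*19) = -2 + (-3 - 19) = -2 - 22 = -24)
d(R, v) = -39 + R + v
K(C, M) = 576 (K(C, M) = (-24)**2 = 576)
-2503271 + K(909, d(44, 38)) = -2503271 + 576 = -2502695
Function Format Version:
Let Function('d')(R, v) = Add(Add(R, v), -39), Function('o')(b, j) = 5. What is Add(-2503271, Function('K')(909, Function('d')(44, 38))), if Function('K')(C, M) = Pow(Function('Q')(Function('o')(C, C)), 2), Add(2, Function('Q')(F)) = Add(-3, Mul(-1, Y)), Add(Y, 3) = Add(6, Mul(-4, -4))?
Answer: -2502695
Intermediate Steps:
Y = 19 (Y = Add(-3, Add(6, Mul(-4, -4))) = Add(-3, Add(6, 16)) = Add(-3, 22) = 19)
Function('Q')(F) = -24 (Function('Q')(F) = Add(-2, Add(-3, Mul(-1, 19))) = Add(-2, Add(-3, -19)) = Add(-2, -22) = -24)
Function('d')(R, v) = Add(-39, R, v)
Function('K')(C, M) = 576 (Function('K')(C, M) = Pow(-24, 2) = 576)
Add(-2503271, Function('K')(909, Function('d')(44, 38))) = Add(-2503271, 576) = -2502695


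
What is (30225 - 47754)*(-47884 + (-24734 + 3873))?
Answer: 1205031105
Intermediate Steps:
(30225 - 47754)*(-47884 + (-24734 + 3873)) = -17529*(-47884 - 20861) = -17529*(-68745) = 1205031105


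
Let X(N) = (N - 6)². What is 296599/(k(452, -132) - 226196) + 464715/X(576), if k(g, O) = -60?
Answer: 48775233/408392080 ≈ 0.11943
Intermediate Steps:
X(N) = (-6 + N)²
296599/(k(452, -132) - 226196) + 464715/X(576) = 296599/(-60 - 226196) + 464715/((-6 + 576)²) = 296599/(-226256) + 464715/(570²) = 296599*(-1/226256) + 464715/324900 = -296599/226256 + 464715*(1/324900) = -296599/226256 + 10327/7220 = 48775233/408392080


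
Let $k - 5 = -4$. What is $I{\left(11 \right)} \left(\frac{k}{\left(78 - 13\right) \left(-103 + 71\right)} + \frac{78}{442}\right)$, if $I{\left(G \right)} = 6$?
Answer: $\frac{18669}{17680} \approx 1.0559$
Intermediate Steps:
$k = 1$ ($k = 5 - 4 = 1$)
$I{\left(11 \right)} \left(\frac{k}{\left(78 - 13\right) \left(-103 + 71\right)} + \frac{78}{442}\right) = 6 \left(1 \frac{1}{\left(78 - 13\right) \left(-103 + 71\right)} + \frac{78}{442}\right) = 6 \left(1 \frac{1}{65 \left(-32\right)} + 78 \cdot \frac{1}{442}\right) = 6 \left(1 \frac{1}{-2080} + \frac{3}{17}\right) = 6 \left(1 \left(- \frac{1}{2080}\right) + \frac{3}{17}\right) = 6 \left(- \frac{1}{2080} + \frac{3}{17}\right) = 6 \cdot \frac{6223}{35360} = \frac{18669}{17680}$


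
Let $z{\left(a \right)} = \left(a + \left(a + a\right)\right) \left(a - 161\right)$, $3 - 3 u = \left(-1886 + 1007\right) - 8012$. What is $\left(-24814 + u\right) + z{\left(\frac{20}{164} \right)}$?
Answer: $- \frac{110483008}{5043} \approx -21908.0$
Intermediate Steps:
$u = \frac{8894}{3}$ ($u = 1 - \frac{\left(-1886 + 1007\right) - 8012}{3} = 1 - \frac{-879 - 8012}{3} = 1 - - \frac{8891}{3} = 1 + \frac{8891}{3} = \frac{8894}{3} \approx 2964.7$)
$z{\left(a \right)} = 3 a \left(-161 + a\right)$ ($z{\left(a \right)} = \left(a + 2 a\right) \left(-161 + a\right) = 3 a \left(-161 + a\right)$)
$\left(-24814 + u\right) + z{\left(\frac{20}{164} \right)} = \left(-24814 + \frac{8894}{3}\right) + 3 \cdot \frac{20}{164} \left(-161 + \frac{20}{164}\right) = - \frac{65548}{3} + 3 \cdot 20 \cdot \frac{1}{164} \left(-161 + 20 \cdot \frac{1}{164}\right) = - \frac{65548}{3} + 3 \cdot \frac{5}{41} \left(-161 + \frac{5}{41}\right) = - \frac{65548}{3} + 3 \cdot \frac{5}{41} \left(- \frac{6596}{41}\right) = - \frac{65548}{3} - \frac{98940}{1681} = - \frac{110483008}{5043}$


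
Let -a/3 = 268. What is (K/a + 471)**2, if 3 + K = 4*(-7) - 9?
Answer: 8964491761/40401 ≈ 2.2189e+5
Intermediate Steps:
a = -804 (a = -3*268 = -804)
K = -40 (K = -3 + (4*(-7) - 9) = -3 + (-28 - 9) = -3 - 37 = -40)
(K/a + 471)**2 = (-40/(-804) + 471)**2 = (-40*(-1/804) + 471)**2 = (10/201 + 471)**2 = (94681/201)**2 = 8964491761/40401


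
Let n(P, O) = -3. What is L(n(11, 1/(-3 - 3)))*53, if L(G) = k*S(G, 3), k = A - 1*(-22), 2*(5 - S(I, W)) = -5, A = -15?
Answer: 5565/2 ≈ 2782.5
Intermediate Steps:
S(I, W) = 15/2 (S(I, W) = 5 - ½*(-5) = 5 + 5/2 = 15/2)
k = 7 (k = -15 - 1*(-22) = -15 + 22 = 7)
L(G) = 105/2 (L(G) = 7*(15/2) = 105/2)
L(n(11, 1/(-3 - 3)))*53 = (105/2)*53 = 5565/2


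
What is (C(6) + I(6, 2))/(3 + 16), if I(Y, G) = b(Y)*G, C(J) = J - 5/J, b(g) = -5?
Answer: -29/114 ≈ -0.25439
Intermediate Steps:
C(J) = J - 5/J
I(Y, G) = -5*G
(C(6) + I(6, 2))/(3 + 16) = ((6 - 5/6) - 5*2)/(3 + 16) = ((6 - 5*1/6) - 10)/19 = ((6 - 5/6) - 10)/19 = (31/6 - 10)/19 = (1/19)*(-29/6) = -29/114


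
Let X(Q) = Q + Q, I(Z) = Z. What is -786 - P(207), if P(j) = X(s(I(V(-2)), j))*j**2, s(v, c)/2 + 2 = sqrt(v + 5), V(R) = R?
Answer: 342006 - 171396*sqrt(3) ≈ 45139.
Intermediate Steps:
s(v, c) = -4 + 2*sqrt(5 + v) (s(v, c) = -4 + 2*sqrt(v + 5) = -4 + 2*sqrt(5 + v))
X(Q) = 2*Q
P(j) = j**2*(-8 + 4*sqrt(3)) (P(j) = (2*(-4 + 2*sqrt(5 - 2)))*j**2 = (2*(-4 + 2*sqrt(3)))*j**2 = (-8 + 4*sqrt(3))*j**2 = j**2*(-8 + 4*sqrt(3)))
-786 - P(207) = -786 - 4*207**2*(-2 + sqrt(3)) = -786 - 4*42849*(-2 + sqrt(3)) = -786 - (-342792 + 171396*sqrt(3)) = -786 + (342792 - 171396*sqrt(3)) = 342006 - 171396*sqrt(3)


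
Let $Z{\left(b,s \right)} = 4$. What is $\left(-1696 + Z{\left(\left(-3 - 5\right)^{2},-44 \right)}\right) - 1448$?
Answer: $-3140$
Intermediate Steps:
$\left(-1696 + Z{\left(\left(-3 - 5\right)^{2},-44 \right)}\right) - 1448 = \left(-1696 + 4\right) - 1448 = -1692 - 1448 = -3140$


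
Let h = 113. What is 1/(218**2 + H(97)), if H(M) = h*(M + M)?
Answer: 1/69446 ≈ 1.4400e-5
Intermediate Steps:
H(M) = 226*M (H(M) = 113*(M + M) = 113*(2*M) = 226*M)
1/(218**2 + H(97)) = 1/(218**2 + 226*97) = 1/(47524 + 21922) = 1/69446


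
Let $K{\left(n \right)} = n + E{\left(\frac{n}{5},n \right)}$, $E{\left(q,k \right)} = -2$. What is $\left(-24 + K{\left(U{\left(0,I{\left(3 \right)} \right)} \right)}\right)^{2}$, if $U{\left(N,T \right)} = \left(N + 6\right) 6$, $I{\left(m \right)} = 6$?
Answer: $100$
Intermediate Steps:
$U{\left(N,T \right)} = 36 + 6 N$ ($U{\left(N,T \right)} = \left(6 + N\right) 6 = 36 + 6 N$)
$K{\left(n \right)} = -2 + n$ ($K{\left(n \right)} = n - 2 = -2 + n$)
$\left(-24 + K{\left(U{\left(0,I{\left(3 \right)} \right)} \right)}\right)^{2} = \left(-24 + \left(-2 + \left(36 + 6 \cdot 0\right)\right)\right)^{2} = \left(-24 + \left(-2 + \left(36 + 0\right)\right)\right)^{2} = \left(-24 + \left(-2 + 36\right)\right)^{2} = \left(-24 + 34\right)^{2} = 10^{2} = 100$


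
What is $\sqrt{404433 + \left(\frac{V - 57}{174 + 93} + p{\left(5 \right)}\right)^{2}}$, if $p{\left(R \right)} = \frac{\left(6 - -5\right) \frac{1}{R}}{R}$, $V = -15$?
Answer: $\frac{\sqrt{2002196264266}}{2225} \approx 635.95$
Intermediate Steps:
$p{\left(R \right)} = \frac{11}{R^{2}}$ ($p{\left(R \right)} = \frac{\left(6 + 5\right) \frac{1}{R}}{R} = \frac{11 \frac{1}{R}}{R} = \frac{11}{R^{2}}$)
$\sqrt{404433 + \left(\frac{V - 57}{174 + 93} + p{\left(5 \right)}\right)^{2}} = \sqrt{404433 + \left(\frac{-15 - 57}{174 + 93} + \frac{11}{25}\right)^{2}} = \sqrt{404433 + \left(- \frac{72}{267} + 11 \cdot \frac{1}{25}\right)^{2}} = \sqrt{404433 + \left(\left(-72\right) \frac{1}{267} + \frac{11}{25}\right)^{2}} = \sqrt{404433 + \left(- \frac{24}{89} + \frac{11}{25}\right)^{2}} = \sqrt{404433 + \left(\frac{379}{2225}\right)^{2}} = \sqrt{404433 + \frac{143641}{4950625}} = \sqrt{\frac{2002196264266}{4950625}} = \frac{\sqrt{2002196264266}}{2225}$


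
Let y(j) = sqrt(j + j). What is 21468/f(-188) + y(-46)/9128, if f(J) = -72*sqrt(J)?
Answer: I*(141*sqrt(23) + 2041249*sqrt(47))/643524 ≈ 21.747*I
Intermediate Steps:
y(j) = sqrt(2)*sqrt(j) (y(j) = sqrt(2*j) = sqrt(2)*sqrt(j))
21468/f(-188) + y(-46)/9128 = 21468/((-144*I*sqrt(47))) + (sqrt(2)*sqrt(-46))/9128 = 21468/((-144*I*sqrt(47))) + (sqrt(2)*(I*sqrt(46)))*(1/9128) = 21468/((-144*I*sqrt(47))) + (2*I*sqrt(23))*(1/9128) = 21468*(I*sqrt(47)/6768) + I*sqrt(23)/4564 = 1789*I*sqrt(47)/564 + I*sqrt(23)/4564 = I*sqrt(23)/4564 + 1789*I*sqrt(47)/564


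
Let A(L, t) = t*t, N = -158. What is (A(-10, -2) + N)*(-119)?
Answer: 18326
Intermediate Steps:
A(L, t) = t²
(A(-10, -2) + N)*(-119) = ((-2)² - 158)*(-119) = (4 - 158)*(-119) = -154*(-119) = 18326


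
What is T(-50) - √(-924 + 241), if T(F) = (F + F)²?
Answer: 10000 - I*√683 ≈ 10000.0 - 26.134*I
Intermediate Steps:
T(F) = 4*F² (T(F) = (2*F)² = 4*F²)
T(-50) - √(-924 + 241) = 4*(-50)² - √(-924 + 241) = 4*2500 - √(-683) = 10000 - I*√683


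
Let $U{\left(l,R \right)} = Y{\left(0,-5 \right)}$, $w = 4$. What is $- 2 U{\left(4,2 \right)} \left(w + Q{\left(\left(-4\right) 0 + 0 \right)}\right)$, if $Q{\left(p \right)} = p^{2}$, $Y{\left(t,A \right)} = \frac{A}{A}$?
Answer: $-8$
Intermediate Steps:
$Y{\left(t,A \right)} = 1$
$U{\left(l,R \right)} = 1$
$- 2 U{\left(4,2 \right)} \left(w + Q{\left(\left(-4\right) 0 + 0 \right)}\right) = \left(-2\right) 1 \left(4 + \left(\left(-4\right) 0 + 0\right)^{2}\right) = - 2 \left(4 + \left(0 + 0\right)^{2}\right) = - 2 \left(4 + 0^{2}\right) = - 2 \left(4 + 0\right) = \left(-2\right) 4 = -8$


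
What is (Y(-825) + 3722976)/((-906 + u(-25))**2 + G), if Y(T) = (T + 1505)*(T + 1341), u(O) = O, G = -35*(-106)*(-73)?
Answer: 4073856/595931 ≈ 6.8361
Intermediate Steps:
G = -270830 (G = 3710*(-73) = -270830)
Y(T) = (1341 + T)*(1505 + T) (Y(T) = (1505 + T)*(1341 + T) = (1341 + T)*(1505 + T))
(Y(-825) + 3722976)/((-906 + u(-25))**2 + G) = ((2018205 + (-825)**2 + 2846*(-825)) + 3722976)/((-906 - 25)**2 - 270830) = ((2018205 + 680625 - 2347950) + 3722976)/((-931)**2 - 270830) = (350880 + 3722976)/(866761 - 270830) = 4073856/595931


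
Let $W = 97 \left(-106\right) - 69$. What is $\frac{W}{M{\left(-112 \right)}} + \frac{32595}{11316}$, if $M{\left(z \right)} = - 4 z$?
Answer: $- \frac{208393}{10304} \approx -20.224$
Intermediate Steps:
$W = -10351$ ($W = -10282 - 69 = -10351$)
$\frac{W}{M{\left(-112 \right)}} + \frac{32595}{11316} = - \frac{10351}{\left(-4\right) \left(-112\right)} + \frac{32595}{11316} = - \frac{10351}{448} + 32595 \cdot \frac{1}{11316} = \left(-10351\right) \frac{1}{448} + \frac{265}{92} = - \frac{10351}{448} + \frac{265}{92} = - \frac{208393}{10304}$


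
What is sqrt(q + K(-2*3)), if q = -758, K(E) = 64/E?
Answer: I*sqrt(6918)/3 ≈ 27.725*I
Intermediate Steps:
sqrt(q + K(-2*3)) = sqrt(-758 + 64/((-2*3))) = sqrt(-758 + 64/(-6)) = sqrt(-758 + 64*(-1/6)) = sqrt(-758 - 32/3) = sqrt(-2306/3) = I*sqrt(6918)/3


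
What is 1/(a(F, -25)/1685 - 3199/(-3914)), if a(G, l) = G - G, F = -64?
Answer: 3914/3199 ≈ 1.2235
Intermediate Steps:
a(G, l) = 0
1/(a(F, -25)/1685 - 3199/(-3914)) = 1/(0/1685 - 3199/(-3914)) = 1/(0*(1/1685) - 3199*(-1/3914)) = 1/(0 + 3199/3914) = 1/(3199/3914) = 3914/3199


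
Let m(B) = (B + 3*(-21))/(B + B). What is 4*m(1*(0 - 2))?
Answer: 65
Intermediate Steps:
m(B) = (-63 + B)/(2*B) (m(B) = (B - 63)/((2*B)) = (-63 + B)*(1/(2*B)) = (-63 + B)/(2*B))
4*m(1*(0 - 2)) = 4*((-63 + 1*(0 - 2))/(2*((1*(0 - 2))))) = 4*((-63 + 1*(-2))/(2*((1*(-2))))) = 4*((1/2)*(-63 - 2)/(-2)) = 4*((1/2)*(-1/2)*(-65)) = 4*(65/4) = 65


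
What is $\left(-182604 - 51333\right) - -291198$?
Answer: $57261$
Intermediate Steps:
$\left(-182604 - 51333\right) - -291198 = \left(-182604 - 51333\right) + 291198 = -233937 + 291198 = 57261$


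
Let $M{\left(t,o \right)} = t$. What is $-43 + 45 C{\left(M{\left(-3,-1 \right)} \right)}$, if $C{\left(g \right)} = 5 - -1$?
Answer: $227$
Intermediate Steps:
$C{\left(g \right)} = 6$ ($C{\left(g \right)} = 5 + 1 = 6$)
$-43 + 45 C{\left(M{\left(-3,-1 \right)} \right)} = -43 + 45 \cdot 6 = -43 + 270 = 227$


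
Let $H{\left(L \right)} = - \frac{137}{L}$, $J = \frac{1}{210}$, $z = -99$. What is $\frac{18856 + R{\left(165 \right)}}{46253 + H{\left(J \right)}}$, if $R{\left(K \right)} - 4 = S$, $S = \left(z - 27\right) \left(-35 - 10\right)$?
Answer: $\frac{24530}{17483} \approx 1.4031$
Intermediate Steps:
$J = \frac{1}{210} \approx 0.0047619$
$S = 5670$ ($S = \left(-99 - 27\right) \left(-35 - 10\right) = \left(-126\right) \left(-45\right) = 5670$)
$R{\left(K \right)} = 5674$ ($R{\left(K \right)} = 4 + 5670 = 5674$)
$\frac{18856 + R{\left(165 \right)}}{46253 + H{\left(J \right)}} = \frac{18856 + 5674}{46253 - 137 \frac{1}{\frac{1}{210}}} = \frac{24530}{46253 - 28770} = \frac{24530}{17483}$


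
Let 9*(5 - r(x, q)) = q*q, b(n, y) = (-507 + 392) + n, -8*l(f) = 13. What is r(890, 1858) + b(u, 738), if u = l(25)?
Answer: -27625349/72 ≈ -3.8369e+5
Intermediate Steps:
l(f) = -13/8 (l(f) = -⅛*13 = -13/8)
u = -13/8 ≈ -1.6250
b(n, y) = -115 + n
r(x, q) = 5 - q²/9 (r(x, q) = 5 - q*q/9 = 5 - q²/9)
r(890, 1858) + b(u, 738) = (5 - ⅑*1858²) + (-115 - 13/8) = (5 - ⅑*3452164) - 933/8 = (5 - 3452164/9) - 933/8 = -3452119/9 - 933/8 = -27625349/72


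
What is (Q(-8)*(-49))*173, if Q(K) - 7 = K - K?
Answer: -59339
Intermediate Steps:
Q(K) = 7 (Q(K) = 7 + (K - K) = 7 + 0 = 7)
(Q(-8)*(-49))*173 = (7*(-49))*173 = -343*173 = -59339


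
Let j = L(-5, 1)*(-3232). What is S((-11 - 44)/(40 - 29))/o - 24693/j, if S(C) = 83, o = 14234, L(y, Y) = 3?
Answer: 58714155/23002144 ≈ 2.5526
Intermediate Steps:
j = -9696 (j = 3*(-3232) = -9696)
S((-11 - 44)/(40 - 29))/o - 24693/j = 83/14234 - 24693/(-9696) = 83*(1/14234) - 24693*(-1/9696) = 83/14234 + 8231/3232 = 58714155/23002144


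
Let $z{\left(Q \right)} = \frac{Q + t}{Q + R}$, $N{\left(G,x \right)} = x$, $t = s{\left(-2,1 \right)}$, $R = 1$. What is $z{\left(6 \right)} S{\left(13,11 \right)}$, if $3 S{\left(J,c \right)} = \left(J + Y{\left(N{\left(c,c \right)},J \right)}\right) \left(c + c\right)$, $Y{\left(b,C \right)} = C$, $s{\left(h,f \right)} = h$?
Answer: $\frac{2288}{21} \approx 108.95$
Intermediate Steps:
$t = -2$
$S{\left(J,c \right)} = \frac{4 J c}{3}$ ($S{\left(J,c \right)} = \frac{\left(J + J\right) \left(c + c\right)}{3} = \frac{2 J 2 c}{3} = \frac{4 J c}{3}$)
$z{\left(Q \right)} = \frac{-2 + Q}{1 + Q}$ ($z{\left(Q \right)} = \frac{Q - 2}{Q + 1} = \frac{-2 + Q}{1 + Q}$)
$z{\left(6 \right)} S{\left(13,11 \right)} = \frac{-2 + 6}{1 + 6} \cdot \frac{4}{3} \cdot 13 \cdot 11 = \frac{1}{7} \cdot 4 \cdot \frac{572}{3} = \frac{4}{7} \cdot \frac{572}{3} = \frac{2288}{21}$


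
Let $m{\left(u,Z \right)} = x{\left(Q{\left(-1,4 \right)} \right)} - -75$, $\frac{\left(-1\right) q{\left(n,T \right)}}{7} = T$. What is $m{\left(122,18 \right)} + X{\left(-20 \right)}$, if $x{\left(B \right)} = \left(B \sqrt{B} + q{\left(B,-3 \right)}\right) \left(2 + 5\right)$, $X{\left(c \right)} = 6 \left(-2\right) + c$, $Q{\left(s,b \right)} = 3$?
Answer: $190 + 21 \sqrt{3} \approx 226.37$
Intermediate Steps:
$q{\left(n,T \right)} = - 7 T$
$X{\left(c \right)} = -12 + c$
$x{\left(B \right)} = 147 + 7 B^{\frac{3}{2}}$ ($x{\left(B \right)} = \left(B \sqrt{B} - -21\right) \left(2 + 5\right) = \left(B^{\frac{3}{2}} + 21\right) 7 = \left(21 + B^{\frac{3}{2}}\right) 7 = 147 + 7 B^{\frac{3}{2}}$)
$m{\left(u,Z \right)} = 222 + 21 \sqrt{3}$ ($m{\left(u,Z \right)} = \left(147 + 7 \cdot 3^{\frac{3}{2}}\right) - -75 = \left(147 + 7 \cdot 3 \sqrt{3}\right) + 75 = \left(147 + 21 \sqrt{3}\right) + 75 = 222 + 21 \sqrt{3}$)
$m{\left(122,18 \right)} + X{\left(-20 \right)} = \left(222 + 21 \sqrt{3}\right) - 32 = 190 + 21 \sqrt{3}$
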